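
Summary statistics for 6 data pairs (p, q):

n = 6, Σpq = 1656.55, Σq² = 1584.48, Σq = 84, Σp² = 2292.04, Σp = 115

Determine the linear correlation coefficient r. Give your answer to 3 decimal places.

0.246

r = (nΣpq − ΣpΣq) / √[(nΣp² − (Σp)²)(nΣq² − (Σq)²)]
Numerator: 6×1656.55 − 115×84 = 279.3
Denominator: √[(13752.24 − 13225)(9506.88 − 7056)] = √[527.24 × 2450.88] = 1136.7506
r = 279.3 / 1136.7506 ≈ 0.246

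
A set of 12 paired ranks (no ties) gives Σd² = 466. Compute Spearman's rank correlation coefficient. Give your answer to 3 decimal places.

ρ = 1 − 6Σd² / [n(n²−1)] = 1 − 6×466 / (12×143)
  = 1 − 2796/1716 = 1 − 1.6294 ≈ -0.629

-0.629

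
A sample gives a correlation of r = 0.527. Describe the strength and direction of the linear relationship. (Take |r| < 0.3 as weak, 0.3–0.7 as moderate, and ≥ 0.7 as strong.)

moderate positive

r = 0.527 > 0 so the relationship is positive.
|r| = 0.527, which falls in the moderate range.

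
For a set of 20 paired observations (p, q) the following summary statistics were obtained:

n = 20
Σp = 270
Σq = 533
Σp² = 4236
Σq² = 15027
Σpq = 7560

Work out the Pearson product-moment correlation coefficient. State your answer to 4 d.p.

0.5228

r = (nΣpq − ΣpΣq) / √[(nΣp² − (Σp)²)(nΣq² − (Σq)²)]
Numerator: 20×7560 − 270×533 = 7290
Denominator: √[(84720 − 72900)(300540 − 284089)] = √[11820 × 16451] = 13944.5624
r = 7290 / 13944.5624 ≈ 0.5228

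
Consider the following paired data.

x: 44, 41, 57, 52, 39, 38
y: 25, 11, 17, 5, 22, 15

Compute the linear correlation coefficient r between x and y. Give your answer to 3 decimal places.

-0.296

n = 6, Σx = 271, Σy = 95, Σx² = 12535, Σy² = 1769, Σxy = 4208
nΣxy − ΣxΣy = 25248 − 25745 = -497
nΣx² − (Σx)² = 75210 − 73441 = 1769; nΣy² − (Σy)² = 10614 − 9025 = 1589
r = -497 / √(1769 × 1589) = -497 / 1676.5861 ≈ -0.296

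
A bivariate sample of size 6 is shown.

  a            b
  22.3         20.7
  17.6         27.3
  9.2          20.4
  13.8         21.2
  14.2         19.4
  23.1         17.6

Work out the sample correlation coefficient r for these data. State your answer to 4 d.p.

-0.1114

n = 6, Σa = 100.2, Σb = 126.6, Σa² = 1817.38, Σb² = 2725.5, Σab = 2104.37
nΣab − ΣaΣb = 12626.22 − 12685.32 = -59.1
nΣa² − (Σa)² = 10904.28 − 10040.04 = 864.24; nΣb² − (Σb)² = 16353 − 16027.56 = 325.44
r = -59.1 / √(864.24 × 325.44) = -59.1 / 530.3379 ≈ -0.1114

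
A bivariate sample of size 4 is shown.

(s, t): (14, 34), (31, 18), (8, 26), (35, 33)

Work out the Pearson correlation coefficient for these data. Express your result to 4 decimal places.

n = 4, Σs = 88, Σt = 111, Σs² = 2446, Σt² = 3245, Σst = 2397
nΣst − ΣsΣt = 9588 − 9768 = -180
nΣs² − (Σs)² = 9784 − 7744 = 2040; nΣt² − (Σt)² = 12980 − 12321 = 659
r = -180 / √(2040 × 659) = -180 / 1159.4654 ≈ -0.1552

-0.1552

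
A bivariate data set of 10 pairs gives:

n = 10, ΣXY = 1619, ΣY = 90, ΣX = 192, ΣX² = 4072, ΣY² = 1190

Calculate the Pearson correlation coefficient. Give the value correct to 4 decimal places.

r = (nΣXY − ΣXΣY) / √[(nΣX² − (ΣX)²)(nΣY² − (ΣY)²)]
Numerator: 10×1619 − 192×90 = -1090
Denominator: √[(40720 − 36864)(11900 − 8100)] = √[3856 × 3800] = 3827.8976
r = -1090 / 3827.8976 ≈ -0.2848

-0.2848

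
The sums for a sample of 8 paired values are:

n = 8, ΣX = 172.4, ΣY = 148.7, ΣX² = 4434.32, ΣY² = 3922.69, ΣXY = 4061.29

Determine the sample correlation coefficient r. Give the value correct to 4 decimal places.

0.9386

r = (nΣXY − ΣXΣY) / √[(nΣX² − (ΣX)²)(nΣY² − (ΣY)²)]
Numerator: 8×4061.29 − 172.4×148.7 = 6854.44
Denominator: √[(35474.56 − 29721.76)(31381.52 − 22111.69)] = √[5752.8 × 9269.83] = 7302.5665
r = 6854.44 / 7302.5665 ≈ 0.9386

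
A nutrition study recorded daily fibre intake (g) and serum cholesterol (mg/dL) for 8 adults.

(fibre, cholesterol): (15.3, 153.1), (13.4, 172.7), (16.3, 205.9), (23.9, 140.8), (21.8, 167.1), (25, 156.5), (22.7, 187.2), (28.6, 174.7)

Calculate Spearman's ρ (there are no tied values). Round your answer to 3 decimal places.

-0.071

Rank fibre: 2, 1, 3, 6, 4, 7, 5, 8
Rank cholesterol: 2, 5, 8, 1, 4, 3, 7, 6
d = rank(fibre) − rank(cholesterol): 0, -4, -5, 5, 0, 4, -2, 2; Σd² = 90
ρ = 1 − 6Σd² / [n(n²−1)] = 1 − 6×90 / (8×63) = 1 − 540/504 ≈ -0.071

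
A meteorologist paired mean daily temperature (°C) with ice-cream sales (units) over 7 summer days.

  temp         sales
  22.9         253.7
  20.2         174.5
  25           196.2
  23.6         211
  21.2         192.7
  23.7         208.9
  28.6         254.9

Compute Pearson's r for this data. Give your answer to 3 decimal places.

0.672

n = 7, Σx = 165.2, Σy = 1491.9, Σx² = 3943.5, Σy² = 323575.89, Σxy = 35545.54
nΣxy − ΣxΣy = 248818.78 − 246461.88 = 2356.9
nΣx² − (Σx)² = 27604.5 − 27291.04 = 313.46; nΣy² − (Σy)² = 2265031.23 − 2225765.61 = 39265.62
r = 2356.9 / √(313.46 × 39265.62) = 2356.9 / 3508.3046 ≈ 0.672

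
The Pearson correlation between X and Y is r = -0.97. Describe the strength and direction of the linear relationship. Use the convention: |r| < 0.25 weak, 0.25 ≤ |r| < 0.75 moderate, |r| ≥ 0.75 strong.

strong negative

r = -0.97 < 0 so the relationship is negative.
|r| = 0.97, which falls in the strong range.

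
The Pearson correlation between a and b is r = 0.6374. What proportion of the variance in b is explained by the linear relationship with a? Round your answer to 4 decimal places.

r² = (0.6374)² = 0.4063

0.4063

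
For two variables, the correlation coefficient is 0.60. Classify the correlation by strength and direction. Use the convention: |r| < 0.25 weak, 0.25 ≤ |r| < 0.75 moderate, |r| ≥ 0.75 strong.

moderate positive

r = 0.60 > 0 so the relationship is positive.
|r| = 0.60, which falls in the moderate range.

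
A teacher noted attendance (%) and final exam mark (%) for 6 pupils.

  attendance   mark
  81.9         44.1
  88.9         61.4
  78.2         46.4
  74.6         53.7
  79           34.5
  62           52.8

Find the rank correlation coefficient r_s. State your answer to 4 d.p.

Rank attendance: 5, 6, 3, 2, 4, 1
Rank mark: 2, 6, 3, 5, 1, 4
d = rank(attendance) − rank(mark): 3, 0, 0, -3, 3, -3; Σd² = 36
ρ = 1 − 6Σd² / [n(n²−1)] = 1 − 6×36 / (6×35) = 1 − 216/210 ≈ -0.0286

-0.0286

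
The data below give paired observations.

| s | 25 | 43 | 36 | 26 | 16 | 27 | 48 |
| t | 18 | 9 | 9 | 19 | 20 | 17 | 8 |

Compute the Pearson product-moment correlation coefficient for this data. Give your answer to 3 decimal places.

-0.941

n = 7, Σs = 221, Σt = 100, Σs² = 7735, Σt² = 1600, Σst = 2818
nΣst − ΣsΣt = 19726 − 22100 = -2374
nΣs² − (Σs)² = 54145 − 48841 = 5304; nΣt² − (Σt)² = 11200 − 10000 = 1200
r = -2374 / √(5304 × 1200) = -2374 / 2522.8555 ≈ -0.941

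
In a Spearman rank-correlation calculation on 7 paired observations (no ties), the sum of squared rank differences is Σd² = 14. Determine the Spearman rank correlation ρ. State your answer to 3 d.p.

0.750

ρ = 1 − 6Σd² / [n(n²−1)] = 1 − 6×14 / (7×48)
  = 1 − 84/336 = 1 − 0.2500 ≈ 0.750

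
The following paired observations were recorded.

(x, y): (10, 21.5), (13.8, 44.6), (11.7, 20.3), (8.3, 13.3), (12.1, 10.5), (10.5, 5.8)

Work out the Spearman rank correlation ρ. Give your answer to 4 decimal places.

Rank x: 2, 6, 4, 1, 5, 3
Rank y: 5, 6, 4, 3, 2, 1
d = rank(x) − rank(y): -3, 0, 0, -2, 3, 2; Σd² = 26
ρ = 1 − 6Σd² / [n(n²−1)] = 1 − 6×26 / (6×35) = 1 − 156/210 ≈ 0.2571

0.2571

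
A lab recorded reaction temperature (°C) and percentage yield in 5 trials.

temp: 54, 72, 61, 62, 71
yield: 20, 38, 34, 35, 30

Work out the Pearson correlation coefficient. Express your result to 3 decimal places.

n = 5, Σx = 320, Σy = 157, Σx² = 20706, Σy² = 5125, Σxy = 10190
nΣxy − ΣxΣy = 50950 − 50240 = 710
nΣx² − (Σx)² = 103530 − 102400 = 1130; nΣy² − (Σy)² = 25625 − 24649 = 976
r = 710 / √(1130 × 976) = 710 / 1050.1809 ≈ 0.676

0.676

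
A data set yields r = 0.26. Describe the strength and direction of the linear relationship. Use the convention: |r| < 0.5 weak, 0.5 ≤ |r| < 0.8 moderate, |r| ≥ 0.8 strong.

r = 0.26 > 0 so the relationship is positive.
|r| = 0.26, which falls in the weak range.

weak positive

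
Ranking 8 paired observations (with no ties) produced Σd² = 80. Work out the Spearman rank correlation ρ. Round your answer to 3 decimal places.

ρ = 1 − 6Σd² / [n(n²−1)] = 1 − 6×80 / (8×63)
  = 1 − 480/504 = 1 − 0.9524 ≈ 0.048

0.048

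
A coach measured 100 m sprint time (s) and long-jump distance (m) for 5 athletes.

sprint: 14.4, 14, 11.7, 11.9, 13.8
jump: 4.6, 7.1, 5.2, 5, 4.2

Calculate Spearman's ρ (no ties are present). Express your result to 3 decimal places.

Rank sprint: 5, 4, 1, 2, 3
Rank jump: 2, 5, 4, 3, 1
d = rank(sprint) − rank(jump): 3, -1, -3, -1, 2; Σd² = 24
ρ = 1 − 6Σd² / [n(n²−1)] = 1 − 6×24 / (5×24) = 1 − 144/120 ≈ -0.200

-0.200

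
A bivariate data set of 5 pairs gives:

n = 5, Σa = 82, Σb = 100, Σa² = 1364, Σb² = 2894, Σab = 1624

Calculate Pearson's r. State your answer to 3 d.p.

r = (nΣab − ΣaΣb) / √[(nΣa² − (Σa)²)(nΣb² − (Σb)²)]
Numerator: 5×1624 − 82×100 = -80
Denominator: √[(6820 − 6724)(14470 − 10000)] = √[96 × 4470] = 655.0725
r = -80 / 655.0725 ≈ -0.122

-0.122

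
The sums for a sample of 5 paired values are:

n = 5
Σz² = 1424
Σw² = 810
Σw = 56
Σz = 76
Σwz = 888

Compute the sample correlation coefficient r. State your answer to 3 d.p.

0.166

r = (nΣwz − ΣwΣz) / √[(nΣw² − (Σw)²)(nΣz² − (Σz)²)]
Numerator: 5×888 − 56×76 = 184
Denominator: √[(4050 − 3136)(7120 − 5776)] = √[914 × 1344] = 1108.3393
r = 184 / 1108.3393 ≈ 0.166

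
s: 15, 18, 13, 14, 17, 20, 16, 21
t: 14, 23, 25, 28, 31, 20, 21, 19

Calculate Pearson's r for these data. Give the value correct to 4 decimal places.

-0.2716

n = 8, Σs = 134, Σt = 181, Σs² = 2300, Σt² = 4297, Σst = 3003
nΣst − ΣsΣt = 24024 − 24254 = -230
nΣs² − (Σs)² = 18400 − 17956 = 444; nΣt² − (Σt)² = 34376 − 32761 = 1615
r = -230 / √(444 × 1615) = -230 / 846.7940 ≈ -0.2716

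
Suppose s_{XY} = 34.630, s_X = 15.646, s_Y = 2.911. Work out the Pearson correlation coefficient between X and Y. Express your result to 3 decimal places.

r = Cov(X,Y) / (s_X · s_Y) = 34.630 / (15.646 × 2.911)
  = 34.630 / 45.5455 ≈ 0.760

0.760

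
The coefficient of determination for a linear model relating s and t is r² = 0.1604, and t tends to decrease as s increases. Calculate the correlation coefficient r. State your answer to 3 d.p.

|r| = √0.1604 = 0.400
The association is negative, so r = −0.400.

-0.400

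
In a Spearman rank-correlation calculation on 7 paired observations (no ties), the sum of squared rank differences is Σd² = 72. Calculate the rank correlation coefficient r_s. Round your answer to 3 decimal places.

-0.286

ρ = 1 − 6Σd² / [n(n²−1)] = 1 − 6×72 / (7×48)
  = 1 − 432/336 = 1 − 1.2857 ≈ -0.286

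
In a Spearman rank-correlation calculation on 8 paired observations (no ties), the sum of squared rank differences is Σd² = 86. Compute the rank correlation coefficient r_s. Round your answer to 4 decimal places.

ρ = 1 − 6Σd² / [n(n²−1)] = 1 − 6×86 / (8×63)
  = 1 − 516/504 = 1 − 1.02381 ≈ -0.0238

-0.0238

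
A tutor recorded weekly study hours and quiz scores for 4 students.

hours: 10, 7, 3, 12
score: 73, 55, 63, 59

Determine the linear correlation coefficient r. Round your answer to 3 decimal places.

0.132

n = 4, Σx = 32, Σy = 250, Σx² = 302, Σy² = 15804, Σxy = 2012
nΣxy − ΣxΣy = 8048 − 8000 = 48
nΣx² − (Σx)² = 1208 − 1024 = 184; nΣy² − (Σy)² = 63216 − 62500 = 716
r = 48 / √(184 × 716) = 48 / 362.9656 ≈ 0.132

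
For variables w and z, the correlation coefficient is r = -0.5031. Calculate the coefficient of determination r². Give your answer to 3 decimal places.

0.253

r² = (-0.5031)² = 0.253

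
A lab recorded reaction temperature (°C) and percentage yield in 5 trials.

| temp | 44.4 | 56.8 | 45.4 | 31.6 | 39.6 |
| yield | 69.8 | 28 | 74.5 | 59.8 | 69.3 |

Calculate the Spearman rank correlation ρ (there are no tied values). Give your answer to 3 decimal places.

0.000

Rank temp: 3, 5, 4, 1, 2
Rank yield: 4, 1, 5, 2, 3
d = rank(temp) − rank(yield): -1, 4, -1, -1, -1; Σd² = 20
ρ = 1 − 6Σd² / [n(n²−1)] = 1 − 6×20 / (5×24) = 1 − 120/120 ≈ 0.000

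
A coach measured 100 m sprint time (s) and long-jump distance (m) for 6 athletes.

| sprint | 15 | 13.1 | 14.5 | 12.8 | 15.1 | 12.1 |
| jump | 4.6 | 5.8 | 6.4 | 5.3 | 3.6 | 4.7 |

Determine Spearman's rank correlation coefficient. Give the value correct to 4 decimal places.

Rank sprint: 5, 3, 4, 2, 6, 1
Rank jump: 2, 5, 6, 4, 1, 3
d = rank(sprint) − rank(jump): 3, -2, -2, -2, 5, -2; Σd² = 50
ρ = 1 − 6Σd² / [n(n²−1)] = 1 − 6×50 / (6×35) = 1 − 300/210 ≈ -0.4286

-0.4286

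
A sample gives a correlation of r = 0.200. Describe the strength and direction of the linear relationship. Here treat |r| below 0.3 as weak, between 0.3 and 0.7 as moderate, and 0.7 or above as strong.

weak positive

r = 0.200 > 0 so the relationship is positive.
|r| = 0.200, which falls in the weak range.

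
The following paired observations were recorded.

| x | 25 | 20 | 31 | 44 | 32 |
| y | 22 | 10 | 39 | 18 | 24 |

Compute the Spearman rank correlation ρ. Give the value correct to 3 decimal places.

Rank x: 2, 1, 3, 5, 4
Rank y: 3, 1, 5, 2, 4
d = rank(x) − rank(y): -1, 0, -2, 3, 0; Σd² = 14
ρ = 1 − 6Σd² / [n(n²−1)] = 1 − 6×14 / (5×24) = 1 − 84/120 ≈ 0.300

0.300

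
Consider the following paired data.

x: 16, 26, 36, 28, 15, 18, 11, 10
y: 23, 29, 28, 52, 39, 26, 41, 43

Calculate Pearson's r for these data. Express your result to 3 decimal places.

-0.155

n = 8, Σx = 160, Σy = 281, Σx² = 3782, Σy² = 10585, Σxy = 5520
nΣxy − ΣxΣy = 44160 − 44960 = -800
nΣx² − (Σx)² = 30256 − 25600 = 4656; nΣy² − (Σy)² = 84680 − 78961 = 5719
r = -800 / √(4656 × 5719) = -800 / 5160.2000 ≈ -0.155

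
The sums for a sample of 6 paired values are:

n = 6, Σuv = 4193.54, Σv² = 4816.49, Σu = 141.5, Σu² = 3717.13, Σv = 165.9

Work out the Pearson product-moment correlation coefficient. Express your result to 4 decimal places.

r = (nΣuv − ΣuΣv) / √[(nΣu² − (Σu)²)(nΣv² − (Σv)²)]
Numerator: 6×4193.54 − 141.5×165.9 = 1686.39
Denominator: √[(22302.78 − 20022.25)(28898.94 − 27522.81)] = √[2280.53 × 1376.13] = 1771.5264
r = 1686.39 / 1771.5264 ≈ 0.9519

0.9519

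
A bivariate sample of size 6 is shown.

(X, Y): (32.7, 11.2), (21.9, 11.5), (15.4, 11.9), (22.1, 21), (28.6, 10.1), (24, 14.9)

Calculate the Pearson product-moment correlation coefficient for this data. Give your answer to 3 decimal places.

-0.264

n = 6, ΣX = 144.7, ΣY = 80.6, ΣX² = 3668.43, ΣY² = 1164.32, ΣXY = 1911.91
nΣXY − ΣXΣY = 11471.46 − 11662.82 = -191.36
nΣX² − (ΣX)² = 22010.58 − 20938.09 = 1072.49; nΣY² − (ΣY)² = 6985.92 − 6496.36 = 489.56
r = -191.36 / √(1072.49 × 489.56) = -191.36 / 724.6021 ≈ -0.264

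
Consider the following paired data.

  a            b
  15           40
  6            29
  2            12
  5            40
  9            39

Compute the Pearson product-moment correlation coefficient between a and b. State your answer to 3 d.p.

0.691

n = 5, Σa = 37, Σb = 160, Σa² = 371, Σb² = 5706, Σab = 1349
nΣab − ΣaΣb = 6745 − 5920 = 825
nΣa² − (Σa)² = 1855 − 1369 = 486; nΣb² − (Σb)² = 28530 − 25600 = 2930
r = 825 / √(486 × 2930) = 825 / 1193.3063 ≈ 0.691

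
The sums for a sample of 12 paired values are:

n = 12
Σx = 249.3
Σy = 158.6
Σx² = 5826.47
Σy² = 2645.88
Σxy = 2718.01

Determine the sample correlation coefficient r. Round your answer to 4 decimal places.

-0.9672

r = (nΣxy − ΣxΣy) / √[(nΣx² − (Σx)²)(nΣy² − (Σy)²)]
Numerator: 12×2718.01 − 249.3×158.6 = -6922.86
Denominator: √[(69917.64 − 62150.49)(31750.56 − 25153.96)] = √[7767.15 × 6596.6] = 7157.9873
r = -6922.86 / 7157.9873 ≈ -0.9672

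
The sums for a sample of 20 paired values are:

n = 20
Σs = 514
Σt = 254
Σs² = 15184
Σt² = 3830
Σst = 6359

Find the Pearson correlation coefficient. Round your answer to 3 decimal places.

r = (nΣst − ΣsΣt) / √[(nΣs² − (Σs)²)(nΣt² − (Σt)²)]
Numerator: 20×6359 − 514×254 = -3376
Denominator: √[(303680 − 264196)(76600 − 64516)] = √[39484 × 12084] = 21843.1833
r = -3376 / 21843.1833 ≈ -0.155

-0.155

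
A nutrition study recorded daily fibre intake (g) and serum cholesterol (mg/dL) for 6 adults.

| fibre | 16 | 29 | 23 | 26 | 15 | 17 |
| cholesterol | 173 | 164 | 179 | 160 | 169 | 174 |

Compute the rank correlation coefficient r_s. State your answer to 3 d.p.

-0.371

Rank fibre: 2, 6, 4, 5, 1, 3
Rank cholesterol: 4, 2, 6, 1, 3, 5
d = rank(fibre) − rank(cholesterol): -2, 4, -2, 4, -2, -2; Σd² = 48
ρ = 1 − 6Σd² / [n(n²−1)] = 1 − 6×48 / (6×35) = 1 − 288/210 ≈ -0.371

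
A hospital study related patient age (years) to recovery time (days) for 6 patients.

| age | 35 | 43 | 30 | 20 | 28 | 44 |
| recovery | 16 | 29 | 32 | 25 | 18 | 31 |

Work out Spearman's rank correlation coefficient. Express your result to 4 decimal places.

Rank age: 4, 5, 3, 1, 2, 6
Rank recovery: 1, 4, 6, 3, 2, 5
d = rank(age) − rank(recovery): 3, 1, -3, -2, 0, 1; Σd² = 24
ρ = 1 − 6Σd² / [n(n²−1)] = 1 − 6×24 / (6×35) = 1 − 144/210 ≈ 0.3143

0.3143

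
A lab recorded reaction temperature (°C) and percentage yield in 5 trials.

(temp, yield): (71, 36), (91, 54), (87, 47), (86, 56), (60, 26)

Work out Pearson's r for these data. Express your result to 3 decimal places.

n = 5, Σx = 395, Σy = 219, Σx² = 31887, Σy² = 10233, Σxy = 17935
nΣxy − ΣxΣy = 89675 − 86505 = 3170
nΣx² − (Σx)² = 159435 − 156025 = 3410; nΣy² − (Σy)² = 51165 − 47961 = 3204
r = 3170 / √(3410 × 3204) = 3170 / 3305.3956 ≈ 0.959

0.959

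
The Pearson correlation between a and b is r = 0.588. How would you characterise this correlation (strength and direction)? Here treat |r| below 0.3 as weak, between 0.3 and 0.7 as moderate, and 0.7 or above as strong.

r = 0.588 > 0 so the relationship is positive.
|r| = 0.588, which falls in the moderate range.

moderate positive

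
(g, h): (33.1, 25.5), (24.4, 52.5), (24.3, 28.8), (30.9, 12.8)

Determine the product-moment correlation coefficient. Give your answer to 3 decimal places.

n = 4, Σg = 112.7, Σh = 119.6, Σg² = 3236.27, Σh² = 4399.78, Σgh = 3220.41
nΣgh − ΣgΣh = 12881.64 − 13478.92 = -597.28
nΣg² − (Σg)² = 12945.08 − 12701.29 = 243.79; nΣh² − (Σh)² = 17599.12 − 14304.16 = 3294.96
r = -597.28 / √(243.79 × 3294.96) = -597.28 / 896.2579 ≈ -0.666

-0.666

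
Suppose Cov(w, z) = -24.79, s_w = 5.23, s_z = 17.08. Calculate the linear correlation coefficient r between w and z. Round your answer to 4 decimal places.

-0.2775

r = Cov(w,z) / (s_w · s_z) = -24.79 / (5.23 × 17.08)
  = -24.79 / 89.3284 ≈ -0.2775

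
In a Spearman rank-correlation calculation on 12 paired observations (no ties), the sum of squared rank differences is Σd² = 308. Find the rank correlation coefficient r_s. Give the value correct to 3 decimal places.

ρ = 1 − 6Σd² / [n(n²−1)] = 1 − 6×308 / (12×143)
  = 1 − 1848/1716 = 1 − 1.0769 ≈ -0.077

-0.077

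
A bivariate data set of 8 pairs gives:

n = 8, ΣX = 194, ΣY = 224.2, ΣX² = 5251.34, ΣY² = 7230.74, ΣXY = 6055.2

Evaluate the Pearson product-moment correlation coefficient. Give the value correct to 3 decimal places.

0.859

r = (nΣXY − ΣXΣY) / √[(nΣX² − (ΣX)²)(nΣY² − (ΣY)²)]
Numerator: 8×6055.2 − 194×224.2 = 4946.8
Denominator: √[(42010.72 − 37636)(57845.92 − 50265.64)] = √[4374.72 × 7580.28] = 5758.6112
r = 4946.8 / 5758.6112 ≈ 0.859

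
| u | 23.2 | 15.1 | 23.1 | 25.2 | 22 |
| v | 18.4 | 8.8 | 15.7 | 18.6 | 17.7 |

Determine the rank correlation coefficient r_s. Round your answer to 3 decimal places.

0.900

Rank u: 4, 1, 3, 5, 2
Rank v: 4, 1, 2, 5, 3
d = rank(u) − rank(v): 0, 0, 1, 0, -1; Σd² = 2
ρ = 1 − 6Σd² / [n(n²−1)] = 1 − 6×2 / (5×24) = 1 − 12/120 ≈ 0.900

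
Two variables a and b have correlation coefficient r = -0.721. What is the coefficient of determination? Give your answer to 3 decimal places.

0.520

r² = (-0.721)² = 0.520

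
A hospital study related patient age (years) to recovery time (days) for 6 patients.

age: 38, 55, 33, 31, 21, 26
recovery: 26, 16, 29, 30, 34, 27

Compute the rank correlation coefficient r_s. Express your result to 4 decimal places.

Rank age: 5, 6, 4, 3, 1, 2
Rank recovery: 2, 1, 4, 5, 6, 3
d = rank(age) − rank(recovery): 3, 5, 0, -2, -5, -1; Σd² = 64
ρ = 1 − 6Σd² / [n(n²−1)] = 1 − 6×64 / (6×35) = 1 − 384/210 ≈ -0.8286

-0.8286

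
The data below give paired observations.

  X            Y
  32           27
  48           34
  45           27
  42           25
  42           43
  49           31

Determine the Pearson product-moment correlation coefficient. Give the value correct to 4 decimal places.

0.2209

n = 6, ΣX = 258, ΣY = 187, ΣX² = 11282, ΣY² = 6049, ΣXY = 8086
nΣXY − ΣXΣY = 48516 − 48246 = 270
nΣX² − (ΣX)² = 67692 − 66564 = 1128; nΣY² − (ΣY)² = 36294 − 34969 = 1325
r = 270 / √(1128 × 1325) = 270 / 1222.5383 ≈ 0.2209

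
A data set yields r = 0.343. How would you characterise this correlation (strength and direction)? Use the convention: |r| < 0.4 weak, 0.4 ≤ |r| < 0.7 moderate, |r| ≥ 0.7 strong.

weak positive

r = 0.343 > 0 so the relationship is positive.
|r| = 0.343, which falls in the weak range.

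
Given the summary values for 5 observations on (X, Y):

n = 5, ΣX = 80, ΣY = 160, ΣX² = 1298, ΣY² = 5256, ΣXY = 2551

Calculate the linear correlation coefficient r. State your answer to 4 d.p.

-0.1819

r = (nΣXY − ΣXΣY) / √[(nΣX² − (ΣX)²)(nΣY² − (ΣY)²)]
Numerator: 5×2551 − 80×160 = -45
Denominator: √[(6490 − 6400)(26280 − 25600)] = √[90 × 680] = 247.3863
r = -45 / 247.3863 ≈ -0.1819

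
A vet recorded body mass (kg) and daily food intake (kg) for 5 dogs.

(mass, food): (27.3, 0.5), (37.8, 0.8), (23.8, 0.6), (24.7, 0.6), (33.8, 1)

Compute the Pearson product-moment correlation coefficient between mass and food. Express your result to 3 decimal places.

0.742

n = 5, Σx = 147.4, Σy = 3.5, Σx² = 4493.1, Σy² = 2.61, Σxy = 106.79
nΣxy − ΣxΣy = 533.95 − 515.9 = 18.05
nΣx² − (Σx)² = 22465.5 − 21726.76 = 738.74; nΣy² − (Σy)² = 13.05 − 12.25 = 0.8
r = 18.05 / √(738.74 × 0.8) = 18.05 / 24.3103 ≈ 0.742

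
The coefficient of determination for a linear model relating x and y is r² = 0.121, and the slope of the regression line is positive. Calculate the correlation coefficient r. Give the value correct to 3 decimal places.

0.348

|r| = √0.121 = 0.348
The association is positive, so r = 0.348.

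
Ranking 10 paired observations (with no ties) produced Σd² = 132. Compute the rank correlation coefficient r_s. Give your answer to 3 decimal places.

0.200

ρ = 1 − 6Σd² / [n(n²−1)] = 1 − 6×132 / (10×99)
  = 1 − 792/990 = 1 − 0.8000 ≈ 0.200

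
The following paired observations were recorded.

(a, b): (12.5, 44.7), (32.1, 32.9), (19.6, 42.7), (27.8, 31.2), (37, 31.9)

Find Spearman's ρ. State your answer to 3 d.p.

-0.700

Rank a: 1, 4, 2, 3, 5
Rank b: 5, 3, 4, 1, 2
d = rank(a) − rank(b): -4, 1, -2, 2, 3; Σd² = 34
ρ = 1 − 6Σd² / [n(n²−1)] = 1 − 6×34 / (5×24) = 1 − 204/120 ≈ -0.700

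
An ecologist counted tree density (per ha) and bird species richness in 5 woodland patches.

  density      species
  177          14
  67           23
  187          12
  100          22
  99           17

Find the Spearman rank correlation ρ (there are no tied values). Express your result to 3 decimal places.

-0.900

Rank density: 4, 1, 5, 3, 2
Rank species: 2, 5, 1, 4, 3
d = rank(density) − rank(species): 2, -4, 4, -1, -1; Σd² = 38
ρ = 1 − 6Σd² / [n(n²−1)] = 1 − 6×38 / (5×24) = 1 − 228/120 ≈ -0.900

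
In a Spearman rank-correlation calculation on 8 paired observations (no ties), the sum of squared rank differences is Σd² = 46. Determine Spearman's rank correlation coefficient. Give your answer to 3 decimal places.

ρ = 1 − 6Σd² / [n(n²−1)] = 1 − 6×46 / (8×63)
  = 1 − 276/504 = 1 − 0.5476 ≈ 0.452

0.452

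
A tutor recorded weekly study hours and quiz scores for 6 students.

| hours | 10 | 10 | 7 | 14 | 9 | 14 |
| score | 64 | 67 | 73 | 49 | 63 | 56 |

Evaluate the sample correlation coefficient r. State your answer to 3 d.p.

-0.930

n = 6, Σx = 64, Σy = 372, Σx² = 722, Σy² = 23420, Σxy = 3858
nΣxy − ΣxΣy = 23148 − 23808 = -660
nΣx² − (Σx)² = 4332 − 4096 = 236; nΣy² − (Σy)² = 140520 − 138384 = 2136
r = -660 / √(236 × 2136) = -660 / 709.9972 ≈ -0.930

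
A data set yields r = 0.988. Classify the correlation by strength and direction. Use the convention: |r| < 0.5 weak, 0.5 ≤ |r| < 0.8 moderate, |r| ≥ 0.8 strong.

strong positive

r = 0.988 > 0 so the relationship is positive.
|r| = 0.988, which falls in the strong range.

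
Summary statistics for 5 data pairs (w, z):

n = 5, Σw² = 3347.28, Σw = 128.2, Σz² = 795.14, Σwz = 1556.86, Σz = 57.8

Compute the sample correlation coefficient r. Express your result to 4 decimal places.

0.8561

r = (nΣwz − ΣwΣz) / √[(nΣw² − (Σw)²)(nΣz² − (Σz)²)]
Numerator: 5×1556.86 − 128.2×57.8 = 374.34
Denominator: √[(16736.4 − 16435.24)(3975.7 − 3340.84)] = √[301.16 × 634.86] = 437.2579
r = 374.34 / 437.2579 ≈ 0.8561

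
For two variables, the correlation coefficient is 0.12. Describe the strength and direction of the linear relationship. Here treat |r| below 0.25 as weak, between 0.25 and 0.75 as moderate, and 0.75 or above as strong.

weak positive

r = 0.12 > 0 so the relationship is positive.
|r| = 0.12, which falls in the weak range.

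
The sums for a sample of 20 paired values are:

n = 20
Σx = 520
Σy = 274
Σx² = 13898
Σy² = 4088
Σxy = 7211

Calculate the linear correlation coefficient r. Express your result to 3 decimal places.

0.245

r = (nΣxy − ΣxΣy) / √[(nΣx² − (Σx)²)(nΣy² − (Σy)²)]
Numerator: 20×7211 − 520×274 = 1740
Denominator: √[(277960 − 270400)(81760 − 75076)] = √[7560 × 6684] = 7108.5188
r = 1740 / 7108.5188 ≈ 0.245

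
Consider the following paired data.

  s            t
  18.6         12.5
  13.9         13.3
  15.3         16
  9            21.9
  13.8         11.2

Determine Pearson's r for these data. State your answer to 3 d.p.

n = 5, Σs = 70.6, Σt = 74.9, Σs² = 1044.7, Σt² = 1194.19, Σst = 1013.83
nΣst − ΣsΣt = 5069.15 − 5287.94 = -218.79
nΣs² − (Σs)² = 5223.5 − 4984.36 = 239.14; nΣt² − (Σt)² = 5970.95 − 5610.01 = 360.94
r = -218.79 / √(239.14 × 360.94) = -218.79 / 293.7945 ≈ -0.745

-0.745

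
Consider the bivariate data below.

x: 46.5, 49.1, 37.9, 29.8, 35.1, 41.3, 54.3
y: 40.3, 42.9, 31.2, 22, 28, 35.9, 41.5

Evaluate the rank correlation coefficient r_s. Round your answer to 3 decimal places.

0.964

Rank x: 5, 6, 3, 1, 2, 4, 7
Rank y: 5, 7, 3, 1, 2, 4, 6
d = rank(x) − rank(y): 0, -1, 0, 0, 0, 0, 1; Σd² = 2
ρ = 1 − 6Σd² / [n(n²−1)] = 1 − 6×2 / (7×48) = 1 − 12/336 ≈ 0.964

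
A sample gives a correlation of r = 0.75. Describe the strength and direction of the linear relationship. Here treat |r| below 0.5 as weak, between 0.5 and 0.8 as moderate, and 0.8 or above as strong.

r = 0.75 > 0 so the relationship is positive.
|r| = 0.75, which falls in the moderate range.

moderate positive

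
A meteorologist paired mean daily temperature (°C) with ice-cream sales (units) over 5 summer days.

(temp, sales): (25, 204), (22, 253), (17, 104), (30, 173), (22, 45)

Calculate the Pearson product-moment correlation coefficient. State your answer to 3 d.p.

n = 5, Σx = 116, Σy = 779, Σx² = 2782, Σy² = 148395, Σxy = 18614
nΣxy − ΣxΣy = 93070 − 90364 = 2706
nΣx² − (Σx)² = 13910 − 13456 = 454; nΣy² − (Σy)² = 741975 − 606841 = 135134
r = 2706 / √(454 × 135134) = 2706 / 7832.6774 ≈ 0.345

0.345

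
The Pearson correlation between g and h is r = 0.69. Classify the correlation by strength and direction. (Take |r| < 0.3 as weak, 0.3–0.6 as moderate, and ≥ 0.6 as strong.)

r = 0.69 > 0 so the relationship is positive.
|r| = 0.69, which falls in the strong range.

strong positive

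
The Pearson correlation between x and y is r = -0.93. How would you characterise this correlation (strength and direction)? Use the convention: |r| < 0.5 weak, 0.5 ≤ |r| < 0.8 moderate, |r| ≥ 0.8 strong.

strong negative

r = -0.93 < 0 so the relationship is negative.
|r| = 0.93, which falls in the strong range.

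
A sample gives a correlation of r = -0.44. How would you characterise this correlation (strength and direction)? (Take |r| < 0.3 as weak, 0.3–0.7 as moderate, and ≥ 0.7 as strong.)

r = -0.44 < 0 so the relationship is negative.
|r| = 0.44, which falls in the moderate range.

moderate negative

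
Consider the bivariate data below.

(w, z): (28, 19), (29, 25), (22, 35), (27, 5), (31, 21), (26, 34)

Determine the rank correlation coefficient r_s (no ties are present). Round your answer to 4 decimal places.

-0.4857

Rank w: 4, 5, 1, 3, 6, 2
Rank z: 2, 4, 6, 1, 3, 5
d = rank(w) − rank(z): 2, 1, -5, 2, 3, -3; Σd² = 52
ρ = 1 − 6Σd² / [n(n²−1)] = 1 − 6×52 / (6×35) = 1 − 312/210 ≈ -0.4857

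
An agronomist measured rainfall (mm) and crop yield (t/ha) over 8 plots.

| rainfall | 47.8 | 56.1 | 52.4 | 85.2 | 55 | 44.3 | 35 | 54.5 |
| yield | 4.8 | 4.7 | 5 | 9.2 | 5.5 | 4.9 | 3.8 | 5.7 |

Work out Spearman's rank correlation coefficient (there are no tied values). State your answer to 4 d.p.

0.5952

Rank rainfall: 3, 7, 4, 8, 6, 2, 1, 5
Rank yield: 3, 2, 5, 8, 6, 4, 1, 7
d = rank(rainfall) − rank(yield): 0, 5, -1, 0, 0, -2, 0, -2; Σd² = 34
ρ = 1 − 6Σd² / [n(n²−1)] = 1 − 6×34 / (8×63) = 1 − 204/504 ≈ 0.5952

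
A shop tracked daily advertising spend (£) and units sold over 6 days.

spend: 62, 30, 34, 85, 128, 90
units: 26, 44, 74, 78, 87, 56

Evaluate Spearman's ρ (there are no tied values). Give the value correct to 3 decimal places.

Rank spend: 3, 1, 2, 4, 6, 5
Rank units: 1, 2, 4, 5, 6, 3
d = rank(spend) − rank(units): 2, -1, -2, -1, 0, 2; Σd² = 14
ρ = 1 − 6Σd² / [n(n²−1)] = 1 − 6×14 / (6×35) = 1 − 84/210 ≈ 0.600

0.600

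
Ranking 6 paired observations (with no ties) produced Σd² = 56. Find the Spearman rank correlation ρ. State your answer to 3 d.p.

ρ = 1 − 6Σd² / [n(n²−1)] = 1 − 6×56 / (6×35)
  = 1 − 336/210 = 1 − 1.6000 ≈ -0.600

-0.600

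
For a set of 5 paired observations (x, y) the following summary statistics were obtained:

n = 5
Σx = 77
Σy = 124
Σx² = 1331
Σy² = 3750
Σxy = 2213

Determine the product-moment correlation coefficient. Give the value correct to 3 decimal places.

r = (nΣxy − ΣxΣy) / √[(nΣx² − (Σx)²)(nΣy² − (Σy)²)]
Numerator: 5×2213 − 77×124 = 1517
Denominator: √[(6655 − 5929)(18750 − 15376)] = √[726 × 3374] = 1565.0955
r = 1517 / 1565.0955 ≈ 0.969

0.969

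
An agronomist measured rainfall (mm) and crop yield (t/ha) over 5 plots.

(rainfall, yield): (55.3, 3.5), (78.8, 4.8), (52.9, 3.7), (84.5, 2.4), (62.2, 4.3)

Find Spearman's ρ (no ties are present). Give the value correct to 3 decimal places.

-0.100

Rank rainfall: 2, 4, 1, 5, 3
Rank yield: 2, 5, 3, 1, 4
d = rank(rainfall) − rank(yield): 0, -1, -2, 4, -1; Σd² = 22
ρ = 1 − 6Σd² / [n(n²−1)] = 1 − 6×22 / (5×24) = 1 − 132/120 ≈ -0.100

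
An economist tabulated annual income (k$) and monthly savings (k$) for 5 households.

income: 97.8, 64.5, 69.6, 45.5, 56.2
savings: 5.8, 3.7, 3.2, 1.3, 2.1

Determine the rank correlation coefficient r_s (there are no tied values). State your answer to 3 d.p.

0.900

Rank income: 5, 3, 4, 1, 2
Rank savings: 5, 4, 3, 1, 2
d = rank(income) − rank(savings): 0, -1, 1, 0, 0; Σd² = 2
ρ = 1 − 6Σd² / [n(n²−1)] = 1 − 6×2 / (5×24) = 1 − 12/120 ≈ 0.900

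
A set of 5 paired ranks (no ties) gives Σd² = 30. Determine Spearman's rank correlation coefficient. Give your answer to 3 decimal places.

ρ = 1 − 6Σd² / [n(n²−1)] = 1 − 6×30 / (5×24)
  = 1 − 180/120 = 1 − 1.5000 ≈ -0.500

-0.500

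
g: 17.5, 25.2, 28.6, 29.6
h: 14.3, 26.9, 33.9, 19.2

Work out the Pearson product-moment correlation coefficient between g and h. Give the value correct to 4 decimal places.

n = 4, Σg = 100.9, Σh = 94.3, Σg² = 2635.41, Σh² = 2445.95, Σgh = 2465.99
nΣgh − ΣgΣh = 9863.96 − 9514.87 = 349.09
nΣg² − (Σg)² = 10541.64 − 10180.81 = 360.83; nΣh² − (Σh)² = 9783.8 − 8892.49 = 891.31
r = 349.09 / √(360.83 × 891.31) = 349.09 / 567.1079 ≈ 0.6156

0.6156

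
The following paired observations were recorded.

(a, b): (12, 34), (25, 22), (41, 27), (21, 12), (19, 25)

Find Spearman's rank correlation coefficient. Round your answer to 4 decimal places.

Rank a: 1, 4, 5, 3, 2
Rank b: 5, 2, 4, 1, 3
d = rank(a) − rank(b): -4, 2, 1, 2, -1; Σd² = 26
ρ = 1 − 6Σd² / [n(n²−1)] = 1 − 6×26 / (5×24) = 1 − 156/120 ≈ -0.3000

-0.3000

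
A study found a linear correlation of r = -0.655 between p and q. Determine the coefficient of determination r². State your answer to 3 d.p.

r² = (-0.655)² = 0.429

0.429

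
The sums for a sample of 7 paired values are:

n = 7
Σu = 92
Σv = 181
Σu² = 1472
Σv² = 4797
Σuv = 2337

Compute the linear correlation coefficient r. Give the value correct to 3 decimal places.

-0.239

r = (nΣuv − ΣuΣv) / √[(nΣu² − (Σu)²)(nΣv² − (Σv)²)]
Numerator: 7×2337 − 92×181 = -293
Denominator: √[(10304 − 8464)(33579 − 32761)] = √[1840 × 818] = 1226.8333
r = -293 / 1226.8333 ≈ -0.239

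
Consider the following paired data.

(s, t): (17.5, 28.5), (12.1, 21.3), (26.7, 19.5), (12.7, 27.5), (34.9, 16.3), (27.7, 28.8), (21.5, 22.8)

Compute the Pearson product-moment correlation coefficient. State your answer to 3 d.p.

n = 7, Σs = 153.1, Σt = 164.7, Σs² = 3774.39, Σt² = 4017.41, Σst = 3483.21
nΣst − ΣsΣt = 24382.47 − 25215.57 = -833.1
nΣs² − (Σs)² = 26420.73 − 23439.61 = 2981.12; nΣt² − (Σt)² = 28121.87 − 27126.09 = 995.78
r = -833.1 / √(2981.12 × 995.78) = -833.1 / 1722.9451 ≈ -0.484

-0.484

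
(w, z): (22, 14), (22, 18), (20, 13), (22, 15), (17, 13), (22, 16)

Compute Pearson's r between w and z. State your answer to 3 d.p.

n = 6, Σw = 125, Σz = 89, Σw² = 2625, Σz² = 1339, Σwz = 1867
nΣwz − ΣwΣz = 11202 − 11125 = 77
nΣw² − (Σw)² = 15750 − 15625 = 125; nΣz² − (Σz)² = 8034 − 7921 = 113
r = 77 / √(125 × 113) = 77 / 118.8486 ≈ 0.648

0.648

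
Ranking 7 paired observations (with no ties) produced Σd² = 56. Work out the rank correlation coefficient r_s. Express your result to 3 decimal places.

0.000

ρ = 1 − 6Σd² / [n(n²−1)] = 1 − 6×56 / (7×48)
  = 1 − 336/336 = 1 − 1.0000 ≈ 0.000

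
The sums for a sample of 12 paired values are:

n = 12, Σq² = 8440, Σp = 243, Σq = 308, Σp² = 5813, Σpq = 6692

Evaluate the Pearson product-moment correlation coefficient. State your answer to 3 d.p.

r = (nΣpq − ΣpΣq) / √[(nΣp² − (Σp)²)(nΣq² − (Σq)²)]
Numerator: 12×6692 − 243×308 = 5460
Denominator: √[(69756 − 59049)(101280 − 94864)] = √[10707 × 6416] = 8288.3118
r = 5460 / 8288.3118 ≈ 0.659

0.659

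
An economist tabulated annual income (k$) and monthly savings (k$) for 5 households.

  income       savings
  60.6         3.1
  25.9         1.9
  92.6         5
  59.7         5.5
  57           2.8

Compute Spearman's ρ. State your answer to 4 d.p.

Rank income: 4, 1, 5, 3, 2
Rank savings: 3, 1, 4, 5, 2
d = rank(income) − rank(savings): 1, 0, 1, -2, 0; Σd² = 6
ρ = 1 − 6Σd² / [n(n²−1)] = 1 − 6×6 / (5×24) = 1 − 36/120 ≈ 0.7000

0.7000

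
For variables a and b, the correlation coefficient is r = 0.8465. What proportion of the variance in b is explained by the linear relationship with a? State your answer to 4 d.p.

r² = (0.8465)² = 0.7166

0.7166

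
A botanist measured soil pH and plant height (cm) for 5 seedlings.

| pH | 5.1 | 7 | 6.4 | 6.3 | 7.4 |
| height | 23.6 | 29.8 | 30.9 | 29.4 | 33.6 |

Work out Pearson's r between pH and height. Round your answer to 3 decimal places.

0.935

n = 5, Σx = 32.2, Σy = 147.3, Σx² = 210.42, Σy² = 4393.13, Σxy = 960.58
nΣxy − ΣxΣy = 4802.9 − 4743.06 = 59.84
nΣx² − (Σx)² = 1052.1 − 1036.84 = 15.26; nΣy² − (Σy)² = 21965.65 − 21697.29 = 268.36
r = 59.84 / √(15.26 × 268.36) = 59.84 / 63.9935 ≈ 0.935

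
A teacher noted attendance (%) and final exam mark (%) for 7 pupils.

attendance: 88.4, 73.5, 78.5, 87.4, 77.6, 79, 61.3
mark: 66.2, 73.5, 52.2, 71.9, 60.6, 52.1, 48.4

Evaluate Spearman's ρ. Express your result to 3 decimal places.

0.286

Rank attendance: 7, 2, 4, 6, 3, 5, 1
Rank mark: 5, 7, 3, 6, 4, 2, 1
d = rank(attendance) − rank(mark): 2, -5, 1, 0, -1, 3, 0; Σd² = 40
ρ = 1 − 6Σd² / [n(n²−1)] = 1 − 6×40 / (7×48) = 1 − 240/336 ≈ 0.286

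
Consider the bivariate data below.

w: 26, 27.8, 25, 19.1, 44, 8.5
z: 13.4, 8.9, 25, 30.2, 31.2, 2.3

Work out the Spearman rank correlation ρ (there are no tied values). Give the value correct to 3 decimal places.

0.429

Rank w: 4, 5, 3, 2, 6, 1
Rank z: 3, 2, 4, 5, 6, 1
d = rank(w) − rank(z): 1, 3, -1, -3, 0, 0; Σd² = 20
ρ = 1 − 6Σd² / [n(n²−1)] = 1 − 6×20 / (6×35) = 1 − 120/210 ≈ 0.429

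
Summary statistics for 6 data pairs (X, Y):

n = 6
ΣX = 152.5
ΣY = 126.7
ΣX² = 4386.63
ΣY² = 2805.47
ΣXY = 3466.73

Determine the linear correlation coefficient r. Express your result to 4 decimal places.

0.9566

r = (nΣXY − ΣXΣY) / √[(nΣX² − (ΣX)²)(nΣY² − (ΣY)²)]
Numerator: 6×3466.73 − 152.5×126.7 = 1478.63
Denominator: √[(26319.78 − 23256.25)(16832.82 − 16052.89)] = √[3063.53 × 779.93] = 1545.7487
r = 1478.63 / 1545.7487 ≈ 0.9566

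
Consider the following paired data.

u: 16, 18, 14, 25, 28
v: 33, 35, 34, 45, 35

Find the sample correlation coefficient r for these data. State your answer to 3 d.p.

n = 5, Σu = 101, Σv = 182, Σu² = 2185, Σv² = 6720, Σuv = 3739
nΣuv − ΣuΣv = 18695 − 18382 = 313
nΣu² − (Σu)² = 10925 − 10201 = 724; nΣv² − (Σv)² = 33600 − 33124 = 476
r = 313 / √(724 × 476) = 313 / 587.0468 ≈ 0.533

0.533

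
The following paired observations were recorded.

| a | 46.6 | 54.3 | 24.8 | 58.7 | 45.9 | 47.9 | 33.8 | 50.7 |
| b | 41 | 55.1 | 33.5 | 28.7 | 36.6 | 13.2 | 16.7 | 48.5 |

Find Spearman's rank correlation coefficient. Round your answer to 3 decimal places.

Rank a: 4, 7, 1, 8, 3, 5, 2, 6
Rank b: 6, 8, 4, 3, 5, 1, 2, 7
d = rank(a) − rank(b): -2, -1, -3, 5, -2, 4, 0, -1; Σd² = 60
ρ = 1 − 6Σd² / [n(n²−1)] = 1 − 6×60 / (8×63) = 1 − 360/504 ≈ 0.286

0.286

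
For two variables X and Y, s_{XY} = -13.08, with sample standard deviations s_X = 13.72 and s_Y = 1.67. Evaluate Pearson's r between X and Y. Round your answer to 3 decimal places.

r = Cov(X,Y) / (s_X · s_Y) = -13.08 / (13.72 × 1.67)
  = -13.08 / 22.9124 ≈ -0.571

-0.571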